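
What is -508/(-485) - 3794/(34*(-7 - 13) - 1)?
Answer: 2186038/330285 ≈ 6.6186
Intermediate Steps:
-508/(-485) - 3794/(34*(-7 - 13) - 1) = -508*(-1/485) - 3794/(34*(-20) - 1) = 508/485 - 3794/(-680 - 1) = 508/485 - 3794/(-681) = 508/485 - 3794*(-1/681) = 508/485 + 3794/681 = 2186038/330285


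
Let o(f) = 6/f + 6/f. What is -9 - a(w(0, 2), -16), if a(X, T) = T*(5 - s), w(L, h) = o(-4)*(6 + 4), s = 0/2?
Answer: 71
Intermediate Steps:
o(f) = 12/f
s = 0 (s = 0*(1/2) = 0)
w(L, h) = -30 (w(L, h) = (12/(-4))*(6 + 4) = (12*(-1/4))*10 = -3*10 = -30)
a(X, T) = 5*T (a(X, T) = T*(5 - 1*0) = T*(5 + 0) = T*5 = 5*T)
-9 - a(w(0, 2), -16) = -9 - 5*(-16) = -9 - 1*(-80) = -9 + 80 = 71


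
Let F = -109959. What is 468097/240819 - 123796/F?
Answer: 27094635649/8826738807 ≈ 3.0696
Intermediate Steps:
468097/240819 - 123796/F = 468097/240819 - 123796/(-109959) = 468097*(1/240819) - 123796*(-1/109959) = 468097/240819 + 123796/109959 = 27094635649/8826738807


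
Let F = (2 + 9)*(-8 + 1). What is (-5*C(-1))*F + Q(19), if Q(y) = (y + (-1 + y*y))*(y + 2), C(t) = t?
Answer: 7574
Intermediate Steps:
F = -77 (F = 11*(-7) = -77)
Q(y) = (2 + y)*(-1 + y + y**2) (Q(y) = (y + (-1 + y**2))*(2 + y) = (-1 + y + y**2)*(2 + y) = (2 + y)*(-1 + y + y**2))
(-5*C(-1))*F + Q(19) = -5*(-1)*(-77) + (-2 + 19 + 19**3 + 3*19**2) = 5*(-77) + (-2 + 19 + 6859 + 3*361) = -385 + (-2 + 19 + 6859 + 1083) = -385 + 7959 = 7574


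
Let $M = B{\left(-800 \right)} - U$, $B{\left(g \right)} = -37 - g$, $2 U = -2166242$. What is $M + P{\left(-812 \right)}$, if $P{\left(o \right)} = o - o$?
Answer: $1083884$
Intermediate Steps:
$U = -1083121$ ($U = \frac{1}{2} \left(-2166242\right) = -1083121$)
$P{\left(o \right)} = 0$
$M = 1083884$ ($M = \left(-37 - -800\right) - -1083121 = \left(-37 + 800\right) + 1083121 = 763 + 1083121 = 1083884$)
$M + P{\left(-812 \right)} = 1083884 + 0 = 1083884$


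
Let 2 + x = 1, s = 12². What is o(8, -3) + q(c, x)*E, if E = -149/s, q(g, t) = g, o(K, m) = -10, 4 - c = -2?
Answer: -389/24 ≈ -16.208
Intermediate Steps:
c = 6 (c = 4 - 1*(-2) = 4 + 2 = 6)
s = 144
x = -1 (x = -2 + 1 = -1)
E = -149/144 ≈ -1.0347
o(8, -3) + q(c, x)*E = -10 + 6*(-149/144) = -10 - 149/24 = -389/24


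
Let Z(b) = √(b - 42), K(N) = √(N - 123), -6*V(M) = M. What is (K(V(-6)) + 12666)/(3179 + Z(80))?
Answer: (12666 + I*√122)/(3179 + √38) ≈ 3.9766 + 0.0034678*I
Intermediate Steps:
V(M) = -M/6
K(N) = √(-123 + N)
Z(b) = √(-42 + b)
(K(V(-6)) + 12666)/(3179 + Z(80)) = (√(-123 - ⅙*(-6)) + 12666)/(3179 + √(-42 + 80)) = (√(-123 + 1) + 12666)/(3179 + √38) = (√(-122) + 12666)/(3179 + √38) = (I*√122 + 12666)/(3179 + √38) = (12666 + I*√122)/(3179 + √38)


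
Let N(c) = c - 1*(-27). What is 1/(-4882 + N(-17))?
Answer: -1/4872 ≈ -0.00020525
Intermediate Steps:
N(c) = 27 + c (N(c) = c + 27 = 27 + c)
1/(-4882 + N(-17)) = 1/(-4882 + (27 - 17)) = 1/(-4882 + 10) = 1/(-4872) = -1/4872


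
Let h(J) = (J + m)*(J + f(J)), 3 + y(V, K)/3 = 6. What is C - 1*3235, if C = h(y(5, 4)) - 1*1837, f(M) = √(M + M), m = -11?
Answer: -5090 - 6*√2 ≈ -5098.5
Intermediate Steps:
f(M) = √2*√M (f(M) = √(2*M) = √2*√M)
y(V, K) = 9 (y(V, K) = -9 + 3*6 = -9 + 18 = 9)
h(J) = (-11 + J)*(J + √2*√J) (h(J) = (J - 11)*(J + √2*√J) = (-11 + J)*(J + √2*√J))
C = -1855 - 6*√2 (C = (9² - 11*9 + √2*9^(3/2) - 11*√2*√9) - 1*1837 = (81 - 99 + √2*27 - 11*√2*3) - 1837 = (81 - 99 + 27*√2 - 33*√2) - 1837 = (-18 - 6*√2) - 1837 = -1855 - 6*√2 ≈ -1863.5)
C - 1*3235 = (-1855 - 6*√2) - 1*3235 = (-1855 - 6*√2) - 3235 = -5090 - 6*√2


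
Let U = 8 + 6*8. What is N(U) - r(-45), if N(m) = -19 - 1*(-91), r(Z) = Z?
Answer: 117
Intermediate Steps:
U = 56 (U = 8 + 48 = 56)
N(m) = 72 (N(m) = -19 + 91 = 72)
N(U) - r(-45) = 72 - 1*(-45) = 72 + 45 = 117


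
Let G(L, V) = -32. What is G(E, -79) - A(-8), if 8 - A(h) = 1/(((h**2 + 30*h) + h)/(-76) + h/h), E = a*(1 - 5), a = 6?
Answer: -2581/65 ≈ -39.708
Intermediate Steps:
E = -24 (E = 6*(1 - 5) = 6*(-4) = -24)
A(h) = 8 - 1/(1 - 31*h/76 - h**2/76) (A(h) = 8 - 1/(((h**2 + 30*h) + h)/(-76) + h/h) = 8 - 1/((h**2 + 31*h)*(-1/76) + 1) = 8 - 1/((-31*h/76 - h**2/76) + 1) = 8 - 1/(1 - 31*h/76 - h**2/76))
G(E, -79) - A(-8) = -32 - 4*(-133 + 2*(-8)**2 + 62*(-8))/(-76 + (-8)**2 + 31*(-8)) = -32 - 4*(-133 + 2*64 - 496)/(-76 + 64 - 248) = -32 - 4*(-133 + 128 - 496)/(-260) = -32 - 4*(-1)*(-501)/260 = -32 - 1*501/65 = -32 - 501/65 = -2581/65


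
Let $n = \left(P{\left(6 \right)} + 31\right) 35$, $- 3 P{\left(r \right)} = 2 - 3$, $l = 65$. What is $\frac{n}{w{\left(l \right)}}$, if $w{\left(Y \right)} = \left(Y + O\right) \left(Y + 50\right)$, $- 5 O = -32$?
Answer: $\frac{470}{3519} \approx 0.13356$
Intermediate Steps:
$O = \frac{32}{5}$ ($O = \left(- \frac{1}{5}\right) \left(-32\right) = \frac{32}{5} \approx 6.4$)
$P{\left(r \right)} = \frac{1}{3}$ ($P{\left(r \right)} = - \frac{2 - 3}{3} = \left(- \frac{1}{3}\right) \left(-1\right) = \frac{1}{3}$)
$w{\left(Y \right)} = \left(50 + Y\right) \left(\frac{32}{5} + Y\right)$ ($w{\left(Y \right)} = \left(Y + \frac{32}{5}\right) \left(Y + 50\right) = \left(\frac{32}{5} + Y\right) \left(50 + Y\right) = \left(50 + Y\right) \left(\frac{32}{5} + Y\right)$)
$n = \frac{3290}{3}$ ($n = \left(\frac{1}{3} + 31\right) 35 = \frac{94}{3} \cdot 35 = \frac{3290}{3} \approx 1096.7$)
$\frac{n}{w{\left(l \right)}} = \frac{3290}{3 \left(320 + 65^{2} + \frac{282}{5} \cdot 65\right)} = \frac{3290}{3 \left(320 + 4225 + 3666\right)} = \frac{3290}{3 \cdot 8211} = \frac{3290}{3} \cdot \frac{1}{8211} = \frac{470}{3519}$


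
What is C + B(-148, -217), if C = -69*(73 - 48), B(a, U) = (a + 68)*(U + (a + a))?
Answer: 39315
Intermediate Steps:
B(a, U) = (68 + a)*(U + 2*a)
C = -1725 (C = -69*25 = -1725)
C + B(-148, -217) = -1725 + (2*(-148)² + 68*(-217) + 136*(-148) - 217*(-148)) = -1725 + (2*21904 - 14756 - 20128 + 32116) = -1725 + (43808 - 14756 - 20128 + 32116) = -1725 + 41040 = 39315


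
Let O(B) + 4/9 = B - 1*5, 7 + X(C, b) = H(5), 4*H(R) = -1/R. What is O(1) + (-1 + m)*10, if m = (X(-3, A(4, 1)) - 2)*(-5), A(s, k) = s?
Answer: 7885/18 ≈ 438.06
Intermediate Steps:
H(R) = -1/(4*R) (H(R) = (-1/R)/4 = -1/(4*R))
X(C, b) = -141/20 (X(C, b) = -7 - 1/4/5 = -7 - 1/4*1/5 = -7 - 1/20 = -141/20)
O(B) = -49/9 + B (O(B) = -4/9 + (B - 1*5) = -4/9 + (B - 5) = -4/9 + (-5 + B) = -49/9 + B)
m = 181/4 (m = (-141/20 - 2)*(-5) = -181/20*(-5) = 181/4 ≈ 45.250)
O(1) + (-1 + m)*10 = (-49/9 + 1) + (-1 + 181/4)*10 = -40/9 + (177/4)*10 = -40/9 + 885/2 = 7885/18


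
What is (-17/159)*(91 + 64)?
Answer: -2635/159 ≈ -16.572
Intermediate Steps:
(-17/159)*(91 + 64) = -17*1/159*155 = -17/159*155 = -2635/159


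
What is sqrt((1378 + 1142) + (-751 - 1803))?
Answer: I*sqrt(34) ≈ 5.8309*I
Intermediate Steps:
sqrt((1378 + 1142) + (-751 - 1803)) = sqrt(2520 - 2554) = sqrt(-34) = I*sqrt(34)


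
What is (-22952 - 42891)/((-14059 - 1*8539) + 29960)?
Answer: -65843/7362 ≈ -8.9436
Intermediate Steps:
(-22952 - 42891)/((-14059 - 1*8539) + 29960) = -65843/((-14059 - 8539) + 29960) = -65843/(-22598 + 29960) = -65843/7362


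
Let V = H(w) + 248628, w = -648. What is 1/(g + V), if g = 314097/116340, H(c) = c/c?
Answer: 5540/1377419617 ≈ 4.0220e-6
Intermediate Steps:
H(c) = 1
g = 14957/5540 (g = 314097*(1/116340) = 14957/5540 ≈ 2.6998)
V = 248629 (V = 1 + 248628 = 248629)
1/(g + V) = 1/(14957/5540 + 248629) = 1/(1377419617/5540) = 5540/1377419617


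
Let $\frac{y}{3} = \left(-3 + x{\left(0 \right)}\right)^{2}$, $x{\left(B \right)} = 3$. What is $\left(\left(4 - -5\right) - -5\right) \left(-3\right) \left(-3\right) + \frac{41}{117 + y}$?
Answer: $\frac{14783}{117} \approx 126.35$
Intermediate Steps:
$y = 0$ ($y = 3 \left(-3 + 3\right)^{2} = 3 \cdot 0^{2} = 3 \cdot 0 = 0$)
$\left(\left(4 - -5\right) - -5\right) \left(-3\right) \left(-3\right) + \frac{41}{117 + y} = \left(\left(4 - -5\right) - -5\right) \left(-3\right) \left(-3\right) + \frac{41}{117 + 0} = \left(\left(4 + 5\right) + 5\right) \left(-3\right) \left(-3\right) + \frac{41}{117} = \left(9 + 5\right) \left(-3\right) \left(-3\right) + 41 \cdot \frac{1}{117} = 14 \left(-3\right) \left(-3\right) + \frac{41}{117} = \left(-42\right) \left(-3\right) + \frac{41}{117} = 126 + \frac{41}{117} = \frac{14783}{117}$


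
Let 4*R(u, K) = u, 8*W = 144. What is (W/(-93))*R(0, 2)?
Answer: 0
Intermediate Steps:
W = 18 (W = (1/8)*144 = 18)
R(u, K) = u/4
(W/(-93))*R(0, 2) = (18/(-93))*((1/4)*0) = (18*(-1/93))*0 = -6/31*0 = 0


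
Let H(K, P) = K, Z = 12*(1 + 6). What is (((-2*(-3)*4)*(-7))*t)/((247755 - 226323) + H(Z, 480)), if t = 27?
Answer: -378/1793 ≈ -0.21082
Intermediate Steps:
Z = 84 (Z = 12*7 = 84)
(((-2*(-3)*4)*(-7))*t)/((247755 - 226323) + H(Z, 480)) = (((-2*(-3)*4)*(-7))*27)/((247755 - 226323) + 84) = (((6*4)*(-7))*27)/(21432 + 84) = ((24*(-7))*27)/21516 = -168*27*(1/21516) = -4536*1/21516 = -378/1793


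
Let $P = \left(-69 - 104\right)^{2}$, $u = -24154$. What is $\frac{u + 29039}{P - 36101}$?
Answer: $- \frac{4885}{6172} \approx -0.79148$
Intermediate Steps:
$P = 29929$ ($P = \left(-173\right)^{2} = 29929$)
$\frac{u + 29039}{P - 36101} = \frac{-24154 + 29039}{29929 - 36101} = \frac{4885}{-6172} = 4885 \left(- \frac{1}{6172}\right) = - \frac{4885}{6172}$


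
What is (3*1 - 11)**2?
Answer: 64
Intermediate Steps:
(3*1 - 11)**2 = (3 - 11)**2 = (-8)**2 = 64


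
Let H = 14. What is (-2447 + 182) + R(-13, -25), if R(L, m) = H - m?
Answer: -2226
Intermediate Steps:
R(L, m) = 14 - m
(-2447 + 182) + R(-13, -25) = (-2447 + 182) + (14 - 1*(-25)) = -2265 + (14 + 25) = -2265 + 39 = -2226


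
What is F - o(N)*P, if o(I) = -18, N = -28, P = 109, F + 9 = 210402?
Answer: 212355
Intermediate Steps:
F = 210393 (F = -9 + 210402 = 210393)
F - o(N)*P = 210393 - (-18)*109 = 210393 - 1*(-1962) = 210393 + 1962 = 212355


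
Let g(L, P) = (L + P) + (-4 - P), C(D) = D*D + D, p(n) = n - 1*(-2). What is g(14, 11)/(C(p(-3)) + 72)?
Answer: 5/36 ≈ 0.13889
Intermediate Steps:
p(n) = 2 + n (p(n) = n + 2 = 2 + n)
C(D) = D + D² (C(D) = D² + D = D + D²)
g(L, P) = -4 + L
g(14, 11)/(C(p(-3)) + 72) = (-4 + 14)/((2 - 3)*(1 + (2 - 3)) + 72) = 10/(-(1 - 1) + 72) = 10/(-1*0 + 72) = 10/(0 + 72) = 10/72 = 10*(1/72) = 5/36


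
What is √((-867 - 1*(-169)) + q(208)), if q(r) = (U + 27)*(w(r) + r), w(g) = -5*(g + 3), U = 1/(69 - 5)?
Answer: I*√1509135/8 ≈ 153.56*I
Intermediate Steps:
U = 1/64 ≈ 0.015625
w(g) = -15 - 5*g (w(g) = -5*(3 + g) = -15 - 5*g)
q(r) = -25935/64 - 1729*r/16 (q(r) = (1/64 + 27)*((-15 - 5*r) + r) = 1729*(-15 - 4*r)/64 = -25935/64 - 1729*r/16)
√((-867 - 1*(-169)) + q(208)) = √((-867 - 1*(-169)) + (-25935/64 - 1729/16*208)) = √((-867 + 169) + (-25935/64 - 22477)) = √(-698 - 1464463/64) = √(-1509135/64) = I*√1509135/8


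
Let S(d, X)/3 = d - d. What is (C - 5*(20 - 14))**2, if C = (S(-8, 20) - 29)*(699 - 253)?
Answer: 168065296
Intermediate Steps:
S(d, X) = 0 (S(d, X) = 3*(d - d) = 3*0 = 0)
C = -12934 (C = (0 - 29)*(699 - 253) = -29*446 = -12934)
(C - 5*(20 - 14))**2 = (-12934 - 5*(20 - 14))**2 = (-12934 - 5*6)**2 = (-12934 - 30)**2 = (-12964)**2 = 168065296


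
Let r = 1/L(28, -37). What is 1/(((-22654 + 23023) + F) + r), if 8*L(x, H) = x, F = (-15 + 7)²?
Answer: 7/3033 ≈ 0.0023079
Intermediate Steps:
F = 64 (F = (-8)² = 64)
L(x, H) = x/8
r = 2/7 (r = 1/((⅛)*28) = 1/(7/2) = 2/7 ≈ 0.28571)
1/(((-22654 + 23023) + F) + r) = 1/(((-22654 + 23023) + 64) + 2/7) = 1/((369 + 64) + 2/7) = 1/(433 + 2/7) = 1/(3033/7) = 7/3033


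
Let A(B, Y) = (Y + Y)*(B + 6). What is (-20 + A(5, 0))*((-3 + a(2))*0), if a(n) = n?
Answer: 0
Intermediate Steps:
A(B, Y) = 2*Y*(6 + B) (A(B, Y) = (2*Y)*(6 + B) = 2*Y*(6 + B))
(-20 + A(5, 0))*((-3 + a(2))*0) = (-20 + 2*0*(6 + 5))*((-3 + 2)*0) = (-20 + 2*0*11)*(-1*0) = (-20 + 0)*0 = -20*0 = 0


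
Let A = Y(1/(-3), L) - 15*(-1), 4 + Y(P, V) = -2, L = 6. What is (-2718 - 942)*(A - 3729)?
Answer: 13615200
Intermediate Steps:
Y(P, V) = -6 (Y(P, V) = -4 - 2 = -6)
A = 9 (A = -6 - 15*(-1) = -6 + 15 = 9)
(-2718 - 942)*(A - 3729) = (-2718 - 942)*(9 - 3729) = -3660*(-3720) = 13615200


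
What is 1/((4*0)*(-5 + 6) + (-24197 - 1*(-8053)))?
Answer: -1/16144 ≈ -6.1942e-5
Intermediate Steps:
1/((4*0)*(-5 + 6) + (-24197 - 1*(-8053))) = 1/(0*1 + (-24197 + 8053)) = 1/(0 - 16144) = 1/(-16144) = -1/16144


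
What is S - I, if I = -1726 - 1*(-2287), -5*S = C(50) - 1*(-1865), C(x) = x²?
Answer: -1434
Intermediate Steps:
S = -873 (S = -(50² - 1*(-1865))/5 = -(2500 + 1865)/5 = -⅕*4365 = -873)
I = 561 (I = -1726 + 2287 = 561)
S - I = -873 - 1*561 = -873 - 561 = -1434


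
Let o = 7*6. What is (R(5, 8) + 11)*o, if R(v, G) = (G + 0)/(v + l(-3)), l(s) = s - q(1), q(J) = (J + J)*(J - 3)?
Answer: 518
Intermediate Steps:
q(J) = 2*J*(-3 + J) (q(J) = (2*J)*(-3 + J) = 2*J*(-3 + J))
l(s) = 4 + s (l(s) = s - 2*(-3 + 1) = s - 2*(-2) = s - 1*(-4) = s + 4 = 4 + s)
R(v, G) = G/(1 + v) (R(v, G) = (G + 0)/(v + (4 - 3)) = G/(v + 1) = G/(1 + v))
o = 42
(R(5, 8) + 11)*o = (8/(1 + 5) + 11)*42 = (8/6 + 11)*42 = (8*(1/6) + 11)*42 = (4/3 + 11)*42 = (37/3)*42 = 518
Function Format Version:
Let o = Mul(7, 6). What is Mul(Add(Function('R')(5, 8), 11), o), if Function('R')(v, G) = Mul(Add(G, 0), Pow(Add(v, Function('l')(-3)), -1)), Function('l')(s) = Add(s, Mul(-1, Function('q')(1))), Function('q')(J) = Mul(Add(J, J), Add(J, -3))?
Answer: 518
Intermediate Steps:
Function('q')(J) = Mul(2, J, Add(-3, J)) (Function('q')(J) = Mul(Mul(2, J), Add(-3, J)) = Mul(2, J, Add(-3, J)))
Function('l')(s) = Add(4, s) (Function('l')(s) = Add(s, Mul(-1, Mul(2, 1, Add(-3, 1)))) = Add(s, Mul(-1, Mul(2, 1, -2))) = Add(s, Mul(-1, -4)) = Add(s, 4) = Add(4, s))
Function('R')(v, G) = Mul(G, Pow(Add(1, v), -1)) (Function('R')(v, G) = Mul(Add(G, 0), Pow(Add(v, Add(4, -3)), -1)) = Mul(G, Pow(Add(v, 1), -1)) = Mul(G, Pow(Add(1, v), -1)))
o = 42
Mul(Add(Function('R')(5, 8), 11), o) = Mul(Add(Mul(8, Pow(Add(1, 5), -1)), 11), 42) = Mul(Add(Mul(8, Pow(6, -1)), 11), 42) = Mul(Add(Mul(8, Rational(1, 6)), 11), 42) = Mul(Add(Rational(4, 3), 11), 42) = Mul(Rational(37, 3), 42) = 518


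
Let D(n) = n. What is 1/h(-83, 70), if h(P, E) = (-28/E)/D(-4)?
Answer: 10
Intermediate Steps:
h(P, E) = 7/E (h(P, E) = -28/E/(-4) = -28/E*(-¼) = 7/E)
1/h(-83, 70) = 1/(7/70) = 1/(7*(1/70)) = 1/(⅒) = 10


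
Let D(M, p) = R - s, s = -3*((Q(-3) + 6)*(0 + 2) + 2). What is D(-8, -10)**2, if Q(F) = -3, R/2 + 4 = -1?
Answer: 196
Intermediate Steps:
R = -10 (R = -8 + 2*(-1) = -8 - 2 = -10)
s = -24 (s = -3*((-3 + 6)*(0 + 2) + 2) = -3*(3*2 + 2) = -3*(6 + 2) = -3*8 = -24)
D(M, p) = 14 (D(M, p) = -10 - 1*(-24) = -10 + 24 = 14)
D(-8, -10)**2 = 14**2 = 196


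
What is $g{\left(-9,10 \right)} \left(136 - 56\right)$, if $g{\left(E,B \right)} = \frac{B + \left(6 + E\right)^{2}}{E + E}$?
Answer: $- \frac{760}{9} \approx -84.444$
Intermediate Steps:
$g{\left(E,B \right)} = \frac{B + \left(6 + E\right)^{2}}{2 E}$
$g{\left(-9,10 \right)} \left(136 - 56\right) = \frac{10 + \left(6 - 9\right)^{2}}{2 \left(-9\right)} \left(136 - 56\right) = \frac{1}{2} \left(- \frac{1}{9}\right) \left(10 + \left(-3\right)^{2}\right) 80 = \frac{1}{2} \left(- \frac{1}{9}\right) \left(10 + 9\right) 80 = \frac{1}{2} \left(- \frac{1}{9}\right) 19 \cdot 80 = \left(- \frac{19}{18}\right) 80 = - \frac{760}{9}$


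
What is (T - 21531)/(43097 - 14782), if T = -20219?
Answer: -8350/5663 ≈ -1.4745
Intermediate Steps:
(T - 21531)/(43097 - 14782) = (-20219 - 21531)/(43097 - 14782) = -41750/28315 = -41750*1/28315 = -8350/5663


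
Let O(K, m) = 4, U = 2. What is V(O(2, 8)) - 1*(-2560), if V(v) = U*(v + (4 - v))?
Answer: 2568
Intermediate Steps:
V(v) = 8 (V(v) = 2*(v + (4 - v)) = 2*4 = 8)
V(O(2, 8)) - 1*(-2560) = 8 - 1*(-2560) = 8 + 2560 = 2568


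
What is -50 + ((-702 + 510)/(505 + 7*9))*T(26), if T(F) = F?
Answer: -4174/71 ≈ -58.789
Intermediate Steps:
-50 + ((-702 + 510)/(505 + 7*9))*T(26) = -50 + ((-702 + 510)/(505 + 7*9))*26 = -50 - 192/(505 + 63)*26 = -50 - 192/568*26 = -50 - 192*1/568*26 = -50 - 24/71*26 = -50 - 624/71 = -4174/71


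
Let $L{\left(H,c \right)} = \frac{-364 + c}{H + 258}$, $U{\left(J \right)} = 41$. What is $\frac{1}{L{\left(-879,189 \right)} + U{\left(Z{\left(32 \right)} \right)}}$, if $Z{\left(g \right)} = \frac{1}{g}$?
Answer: $\frac{621}{25636} \approx 0.024224$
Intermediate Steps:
$L{\left(H,c \right)} = \frac{-364 + c}{258 + H}$
$\frac{1}{L{\left(-879,189 \right)} + U{\left(Z{\left(32 \right)} \right)}} = \frac{1}{\frac{-364 + 189}{258 - 879} + 41} = \frac{1}{\frac{1}{-621} \left(-175\right) + 41} = \frac{1}{\left(- \frac{1}{621}\right) \left(-175\right) + 41} = \frac{1}{\frac{175}{621} + 41} = \frac{1}{\frac{25636}{621}} = \frac{621}{25636}$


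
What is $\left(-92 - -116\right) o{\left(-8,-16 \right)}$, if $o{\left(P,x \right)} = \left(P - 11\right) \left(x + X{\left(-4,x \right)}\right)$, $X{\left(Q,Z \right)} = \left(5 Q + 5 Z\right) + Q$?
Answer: $54720$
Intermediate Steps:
$X{\left(Q,Z \right)} = 5 Z + 6 Q$
$o{\left(P,x \right)} = \left(-24 + 6 x\right) \left(-11 + P\right)$ ($o{\left(P,x \right)} = \left(P - 11\right) \left(x + \left(5 x + 6 \left(-4\right)\right)\right) = \left(-11 + P\right) \left(x + \left(5 x - 24\right)\right) = \left(-11 + P\right) \left(x + \left(-24 + 5 x\right)\right) = \left(-11 + P\right) \left(-24 + 6 x\right) = \left(-24 + 6 x\right) \left(-11 + P\right)$)
$\left(-92 - -116\right) o{\left(-8,-16 \right)} = \left(-92 - -116\right) \left(264 - -1056 - -192 + 6 \left(-8\right) \left(-16\right)\right) = \left(-92 + 116\right) \left(264 + 1056 + 192 + 768\right) = 24 \cdot 2280 = 54720$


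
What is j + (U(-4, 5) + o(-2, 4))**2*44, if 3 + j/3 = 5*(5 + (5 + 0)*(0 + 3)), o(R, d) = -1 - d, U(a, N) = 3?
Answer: 467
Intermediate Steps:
j = 291 (j = -9 + 3*(5*(5 + (5 + 0)*(0 + 3))) = -9 + 3*(5*(5 + 5*3)) = -9 + 3*(5*(5 + 15)) = -9 + 3*(5*20) = -9 + 3*100 = -9 + 300 = 291)
j + (U(-4, 5) + o(-2, 4))**2*44 = 291 + (3 + (-1 - 1*4))**2*44 = 291 + (3 + (-1 - 4))**2*44 = 291 + (3 - 5)**2*44 = 291 + (-2)**2*44 = 291 + 4*44 = 291 + 176 = 467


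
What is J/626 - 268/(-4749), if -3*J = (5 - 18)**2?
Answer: -33253/990958 ≈ -0.033556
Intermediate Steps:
J = -169/3 (J = -(5 - 18)**2/3 = -1/3*(-13)**2 = -1/3*169 = -169/3 ≈ -56.333)
J/626 - 268/(-4749) = -169/3/626 - 268/(-4749) = -169/3*1/626 - 268*(-1/4749) = -169/1878 + 268/4749 = -33253/990958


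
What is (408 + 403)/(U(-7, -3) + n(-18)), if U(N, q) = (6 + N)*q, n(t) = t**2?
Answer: 811/327 ≈ 2.4801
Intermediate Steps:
U(N, q) = q*(6 + N)
(408 + 403)/(U(-7, -3) + n(-18)) = (408 + 403)/(-3*(6 - 7) + (-18)**2) = 811/(-3*(-1) + 324) = 811/(3 + 324) = 811/327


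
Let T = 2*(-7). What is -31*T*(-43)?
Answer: -18662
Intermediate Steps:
T = -14
-31*T*(-43) = -31*(-14)*(-43) = 434*(-43) = -18662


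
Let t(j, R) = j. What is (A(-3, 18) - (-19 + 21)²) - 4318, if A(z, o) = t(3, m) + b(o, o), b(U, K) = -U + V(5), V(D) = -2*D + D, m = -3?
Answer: -4342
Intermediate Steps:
V(D) = -D
b(U, K) = -5 - U (b(U, K) = -U - 1*5 = -U - 5 = -5 - U)
A(z, o) = -2 - o (A(z, o) = 3 + (-5 - o) = -2 - o)
(A(-3, 18) - (-19 + 21)²) - 4318 = ((-2 - 1*18) - (-19 + 21)²) - 4318 = ((-2 - 18) - 1*2²) - 4318 = (-20 - 1*4) - 4318 = (-20 - 4) - 4318 = -24 - 4318 = -4342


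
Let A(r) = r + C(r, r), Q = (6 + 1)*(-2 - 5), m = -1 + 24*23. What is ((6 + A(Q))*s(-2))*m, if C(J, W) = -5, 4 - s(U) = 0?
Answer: -105792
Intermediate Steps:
s(U) = 4 (s(U) = 4 - 1*0 = 4 + 0 = 4)
m = 551 (m = -1 + 552 = 551)
Q = -49 (Q = 7*(-7) = -49)
A(r) = -5 + r (A(r) = r - 5 = -5 + r)
((6 + A(Q))*s(-2))*m = ((6 + (-5 - 49))*4)*551 = ((6 - 54)*4)*551 = -48*4*551 = -192*551 = -105792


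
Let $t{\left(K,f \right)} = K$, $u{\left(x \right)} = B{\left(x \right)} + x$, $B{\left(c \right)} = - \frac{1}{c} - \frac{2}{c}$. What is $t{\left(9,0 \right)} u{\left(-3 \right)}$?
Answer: $-18$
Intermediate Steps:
$B{\left(c \right)} = - \frac{3}{c}$
$u{\left(x \right)} = x - \frac{3}{x}$ ($u{\left(x \right)} = - \frac{3}{x} + x = x - \frac{3}{x}$)
$t{\left(9,0 \right)} u{\left(-3 \right)} = 9 \left(-3 - \frac{3}{-3}\right) = 9 \left(-3 - -1\right) = 9 \left(-3 + 1\right) = 9 \left(-2\right) = -18$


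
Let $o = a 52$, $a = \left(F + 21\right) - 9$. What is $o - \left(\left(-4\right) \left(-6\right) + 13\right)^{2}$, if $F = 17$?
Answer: $139$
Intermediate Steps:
$a = 29$ ($a = \left(17 + 21\right) - 9 = 38 - 9 = 29$)
$o = 1508$ ($o = 29 \cdot 52 = 1508$)
$o - \left(\left(-4\right) \left(-6\right) + 13\right)^{2} = 1508 - \left(\left(-4\right) \left(-6\right) + 13\right)^{2} = 1508 - \left(24 + 13\right)^{2} = 1508 - 37^{2} = 1508 - 1369 = 139$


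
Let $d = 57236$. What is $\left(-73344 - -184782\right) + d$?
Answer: $168674$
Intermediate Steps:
$\left(-73344 - -184782\right) + d = \left(-73344 - -184782\right) + 57236 = \left(-73344 + 184782\right) + 57236 = 111438 + 57236 = 168674$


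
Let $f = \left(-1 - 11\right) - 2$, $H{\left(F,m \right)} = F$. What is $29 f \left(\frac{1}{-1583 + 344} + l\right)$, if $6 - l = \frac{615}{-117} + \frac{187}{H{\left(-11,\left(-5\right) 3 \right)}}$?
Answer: $- \frac{26396554}{2301} \approx -11472.0$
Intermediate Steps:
$f = -14$ ($f = -12 - 2 = -14$)
$l = \frac{1102}{39}$ ($l = 6 - \left(\frac{615}{-117} + \frac{187}{-11}\right) = 6 - \left(615 \left(- \frac{1}{117}\right) + 187 \left(- \frac{1}{11}\right)\right) = 6 - \left(- \frac{205}{39} - 17\right) = 6 - - \frac{868}{39} = 6 + \frac{868}{39} = \frac{1102}{39} \approx 28.256$)
$29 f \left(\frac{1}{-1583 + 344} + l\right) = 29 \left(-14\right) \left(\frac{1}{-1583 + 344} + \frac{1102}{39}\right) = - 406 \left(\frac{1}{-1239} + \frac{1102}{39}\right) = - 406 \left(- \frac{1}{1239} + \frac{1102}{39}\right) = \left(-406\right) \frac{455113}{16107} = - \frac{26396554}{2301}$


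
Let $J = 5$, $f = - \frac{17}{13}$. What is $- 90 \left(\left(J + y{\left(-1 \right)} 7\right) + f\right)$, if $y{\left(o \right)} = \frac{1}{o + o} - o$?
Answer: $- \frac{8415}{13} \approx -647.31$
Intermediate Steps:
$f = - \frac{17}{13}$ ($f = \left(-17\right) \frac{1}{13} = - \frac{17}{13} \approx -1.3077$)
$y{\left(o \right)} = \frac{1}{2 o} - o$
$- 90 \left(\left(J + y{\left(-1 \right)} 7\right) + f\right) = - 90 \left(\left(5 + \left(\frac{1}{2 \left(-1\right)} - -1\right) 7\right) - \frac{17}{13}\right) = - 90 \left(\left(5 + \left(\frac{1}{2} \left(-1\right) + 1\right) 7\right) - \frac{17}{13}\right) = - 90 \left(\left(5 + \left(- \frac{1}{2} + 1\right) 7\right) - \frac{17}{13}\right) = - 90 \left(\left(5 + \frac{1}{2} \cdot 7\right) - \frac{17}{13}\right) = - 90 \left(\left(5 + \frac{7}{2}\right) - \frac{17}{13}\right) = - 90 \left(\frac{17}{2} - \frac{17}{13}\right) = \left(-90\right) \frac{187}{26} = - \frac{8415}{13}$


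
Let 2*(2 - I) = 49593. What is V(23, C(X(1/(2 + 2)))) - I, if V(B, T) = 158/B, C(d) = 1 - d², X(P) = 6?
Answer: 1140863/46 ≈ 24801.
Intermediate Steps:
I = -49589/2 (I = 2 - ½*49593 = 2 - 49593/2 = -49589/2 ≈ -24795.)
V(23, C(X(1/(2 + 2)))) - I = 158/23 - 1*(-49589/2) = 158*(1/23) + 49589/2 = 158/23 + 49589/2 = 1140863/46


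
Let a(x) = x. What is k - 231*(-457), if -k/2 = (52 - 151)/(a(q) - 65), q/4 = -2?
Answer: 7706193/73 ≈ 1.0556e+5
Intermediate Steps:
q = -8 (q = 4*(-2) = -8)
k = -198/73 (k = -2*(52 - 151)/(-8 - 65) = -(-198)/(-73) = -(-198)*(-1)/73 = -2*99/73 = -198/73 ≈ -2.7123)
k - 231*(-457) = -198/73 - 231*(-457) = -198/73 + 105567 = 7706193/73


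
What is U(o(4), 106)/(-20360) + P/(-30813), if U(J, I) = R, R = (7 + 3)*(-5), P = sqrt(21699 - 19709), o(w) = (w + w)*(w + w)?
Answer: 5/2036 - sqrt(1990)/30813 ≈ 0.0010080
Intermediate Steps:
o(w) = 4*w**2 (o(w) = (2*w)*(2*w) = 4*w**2)
P = sqrt(1990) ≈ 44.609
R = -50 (R = 10*(-5) = -50)
U(J, I) = -50
U(o(4), 106)/(-20360) + P/(-30813) = -50/(-20360) + sqrt(1990)/(-30813) = -50*(-1/20360) + sqrt(1990)*(-1/30813) = 5/2036 - sqrt(1990)/30813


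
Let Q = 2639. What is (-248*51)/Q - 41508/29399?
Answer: -481378164/77583961 ≈ -6.2046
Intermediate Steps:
(-248*51)/Q - 41508/29399 = -248*51/2639 - 41508/29399 = -12648*1/2639 - 41508*1/29399 = -12648/2639 - 41508/29399 = -481378164/77583961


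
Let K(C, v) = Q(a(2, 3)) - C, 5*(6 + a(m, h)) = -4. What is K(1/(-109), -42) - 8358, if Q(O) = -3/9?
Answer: -2733172/327 ≈ -8358.3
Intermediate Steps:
a(m, h) = -34/5 (a(m, h) = -6 + (1/5)*(-4) = -6 - 4/5 = -34/5)
Q(O) = -1/3 (Q(O) = -3*1/9 = -1/3)
K(C, v) = -1/3 - C
K(1/(-109), -42) - 8358 = (-1/3 - 1/(-109)) - 8358 = (-1/3 - 1*(-1/109)) - 8358 = (-1/3 + 1/109) - 8358 = -106/327 - 8358 = -2733172/327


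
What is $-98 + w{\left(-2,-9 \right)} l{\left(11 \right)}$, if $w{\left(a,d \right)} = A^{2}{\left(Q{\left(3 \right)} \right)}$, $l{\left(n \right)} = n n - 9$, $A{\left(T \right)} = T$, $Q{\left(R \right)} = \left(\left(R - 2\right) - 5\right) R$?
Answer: $16030$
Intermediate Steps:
$Q{\left(R \right)} = R \left(-7 + R\right)$ ($Q{\left(R \right)} = \left(\left(R - 2\right) - 5\right) R = \left(\left(-2 + R\right) - 5\right) R = \left(-7 + R\right) R = R \left(-7 + R\right)$)
$l{\left(n \right)} = -9 + n^{2}$ ($l{\left(n \right)} = n^{2} - 9 = -9 + n^{2}$)
$w{\left(a,d \right)} = 144$ ($w{\left(a,d \right)} = \left(3 \left(-7 + 3\right)\right)^{2} = \left(3 \left(-4\right)\right)^{2} = \left(-12\right)^{2} = 144$)
$-98 + w{\left(-2,-9 \right)} l{\left(11 \right)} = -98 + 144 \left(-9 + 11^{2}\right) = -98 + 144 \left(-9 + 121\right) = -98 + 144 \cdot 112 = -98 + 16128 = 16030$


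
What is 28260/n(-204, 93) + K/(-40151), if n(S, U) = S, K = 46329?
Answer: -95343198/682567 ≈ -139.68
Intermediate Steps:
28260/n(-204, 93) + K/(-40151) = 28260/(-204) + 46329/(-40151) = 28260*(-1/204) + 46329*(-1/40151) = -2355/17 - 46329/40151 = -95343198/682567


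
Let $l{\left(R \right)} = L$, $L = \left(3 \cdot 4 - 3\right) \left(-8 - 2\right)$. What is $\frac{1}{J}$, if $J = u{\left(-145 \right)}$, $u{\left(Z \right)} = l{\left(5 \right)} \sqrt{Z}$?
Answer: $\frac{i \sqrt{145}}{13050} \approx 0.00092273 i$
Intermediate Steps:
$L = -90$ ($L = \left(12 - 3\right) \left(-10\right) = 9 \left(-10\right) = -90$)
$l{\left(R \right)} = -90$
$u{\left(Z \right)} = - 90 \sqrt{Z}$
$J = - 90 i \sqrt{145}$ ($J = - 90 \sqrt{-145} = - 90 i \sqrt{145} \approx - 1083.7 i$)
$\frac{1}{J} = \frac{1}{\left(-90\right) i \sqrt{145}} = \frac{i \sqrt{145}}{13050}$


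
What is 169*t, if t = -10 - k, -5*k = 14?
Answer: -6084/5 ≈ -1216.8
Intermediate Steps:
k = -14/5 (k = -⅕*14 = -14/5 ≈ -2.8000)
t = -36/5 (t = -10 - 1*(-14/5) = -10 + 14/5 = -36/5 ≈ -7.2000)
169*t = 169*(-36/5) = -6084/5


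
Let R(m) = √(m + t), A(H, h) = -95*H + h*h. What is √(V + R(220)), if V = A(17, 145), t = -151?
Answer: √(19410 + √69) ≈ 139.35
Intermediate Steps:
A(H, h) = h² - 95*H (A(H, h) = -95*H + h² = h² - 95*H)
R(m) = √(-151 + m) (R(m) = √(m - 151) = √(-151 + m))
V = 19410 (V = 145² - 95*17 = 21025 - 1615 = 19410)
√(V + R(220)) = √(19410 + √(-151 + 220)) = √(19410 + √69)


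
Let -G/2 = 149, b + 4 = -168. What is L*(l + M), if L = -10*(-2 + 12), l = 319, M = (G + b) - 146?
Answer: 29700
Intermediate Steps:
b = -172 (b = -4 - 168 = -172)
G = -298 (G = -2*149 = -298)
M = -616 (M = (-298 - 172) - 146 = -470 - 146 = -616)
L = -100 (L = -10*10 = -100)
L*(l + M) = -100*(319 - 616) = -100*(-297) = 29700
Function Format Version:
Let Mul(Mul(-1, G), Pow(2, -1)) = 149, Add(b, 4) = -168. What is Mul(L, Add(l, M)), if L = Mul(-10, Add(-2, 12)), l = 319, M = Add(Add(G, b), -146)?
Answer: 29700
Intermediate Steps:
b = -172 (b = Add(-4, -168) = -172)
G = -298 (G = Mul(-2, 149) = -298)
M = -616 (M = Add(Add(-298, -172), -146) = Add(-470, -146) = -616)
L = -100 (L = Mul(-10, 10) = -100)
Mul(L, Add(l, M)) = Mul(-100, Add(319, -616)) = Mul(-100, -297) = 29700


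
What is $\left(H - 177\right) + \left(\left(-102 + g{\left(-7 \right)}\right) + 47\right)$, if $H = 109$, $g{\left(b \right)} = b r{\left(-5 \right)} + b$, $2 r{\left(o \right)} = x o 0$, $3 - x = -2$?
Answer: $-130$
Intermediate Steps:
$x = 5$ ($x = 3 - -2 = 3 + 2 = 5$)
$r{\left(o \right)} = 0$ ($r{\left(o \right)} = \frac{5 o 0}{2} = \frac{1}{2} \cdot 0 = 0$)
$g{\left(b \right)} = b$ ($g{\left(b \right)} = b 0 + b = 0 + b = b$)
$\left(H - 177\right) + \left(\left(-102 + g{\left(-7 \right)}\right) + 47\right) = \left(109 - 177\right) + \left(\left(-102 - 7\right) + 47\right) = -68 + \left(-109 + 47\right) = -68 - 62 = -130$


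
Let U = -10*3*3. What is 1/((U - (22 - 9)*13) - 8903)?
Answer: -1/9162 ≈ -0.00010915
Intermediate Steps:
U = -90 (U = -30*3 = -90)
1/((U - (22 - 9)*13) - 8903) = 1/((-90 - (22 - 9)*13) - 8903) = 1/((-90 - 13*13) - 8903) = 1/((-90 - 1*169) - 8903) = 1/((-90 - 169) - 8903) = 1/(-259 - 8903) = 1/(-9162) = -1/9162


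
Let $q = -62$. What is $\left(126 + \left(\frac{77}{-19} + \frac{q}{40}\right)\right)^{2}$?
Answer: $\frac{2093154001}{144400} \approx 14496.0$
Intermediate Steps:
$\left(126 + \left(\frac{77}{-19} + \frac{q}{40}\right)\right)^{2} = \left(126 + \left(\frac{77}{-19} - \frac{62}{40}\right)\right)^{2} = \left(126 + \left(77 \left(- \frac{1}{19}\right) - \frac{31}{20}\right)\right)^{2} = \left(126 - \frac{2129}{380}\right)^{2} = \left(\frac{45751}{380}\right)^{2} = \frac{2093154001}{144400}$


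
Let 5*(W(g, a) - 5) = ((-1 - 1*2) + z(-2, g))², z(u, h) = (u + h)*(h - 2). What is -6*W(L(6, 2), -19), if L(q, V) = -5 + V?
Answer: -3054/5 ≈ -610.80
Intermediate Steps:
z(u, h) = (-2 + h)*(h + u) (z(u, h) = (h + u)*(-2 + h) = (-2 + h)*(h + u))
W(g, a) = 5 + (1 + g² - 4*g)²/5 (W(g, a) = 5 + ((-1 - 1*2) + (g² - 2*g - 2*(-2) + g*(-2)))²/5 = 5 + ((-1 - 2) + (g² - 2*g + 4 - 2*g))²/5 = 5 + (-3 + (4 + g² - 4*g))²/5 = 5 + (1 + g² - 4*g)²/5)
-6*W(L(6, 2), -19) = -6*(5 + (1 + (-5 + 2)² - 4*(-5 + 2))²/5) = -6*(5 + (1 + (-3)² - 4*(-3))²/5) = -6*(5 + (1 + 9 + 12)²/5) = -6*(5 + (⅕)*22²) = -6*(5 + (⅕)*484) = -6*(5 + 484/5) = -6*509/5 = -3054/5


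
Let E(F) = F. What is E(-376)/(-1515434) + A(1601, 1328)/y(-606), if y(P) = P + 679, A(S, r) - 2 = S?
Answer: 1214634075/55313341 ≈ 21.959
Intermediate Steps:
A(S, r) = 2 + S
y(P) = 679 + P
E(-376)/(-1515434) + A(1601, 1328)/y(-606) = -376/(-1515434) + (2 + 1601)/(679 - 606) = -376*(-1/1515434) + 1603/73 = 188/757717 + 1603*(1/73) = 188/757717 + 1603/73 = 1214634075/55313341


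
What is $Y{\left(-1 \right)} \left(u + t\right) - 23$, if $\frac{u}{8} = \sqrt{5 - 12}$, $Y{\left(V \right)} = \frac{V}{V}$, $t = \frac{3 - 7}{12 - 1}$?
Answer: $- \frac{257}{11} + 8 i \sqrt{7} \approx -23.364 + 21.166 i$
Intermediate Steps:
$t = - \frac{4}{11} \approx -0.36364$
$Y{\left(V \right)} = 1$
$u = 8 i \sqrt{7}$ ($u = 8 \sqrt{5 - 12} = 8 \sqrt{-7} = 8 i \sqrt{7} \approx 21.166 i$)
$Y{\left(-1 \right)} \left(u + t\right) - 23 = 1 \left(8 i \sqrt{7} - \frac{4}{11}\right) - 23 = 1 \left(- \frac{4}{11} + 8 i \sqrt{7}\right) - 23 = \left(- \frac{4}{11} + 8 i \sqrt{7}\right) - 23 = - \frac{257}{11} + 8 i \sqrt{7}$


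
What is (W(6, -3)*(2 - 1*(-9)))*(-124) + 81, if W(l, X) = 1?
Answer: -1283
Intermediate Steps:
(W(6, -3)*(2 - 1*(-9)))*(-124) + 81 = (1*(2 - 1*(-9)))*(-124) + 81 = (1*(2 + 9))*(-124) + 81 = (1*11)*(-124) + 81 = 11*(-124) + 81 = -1364 + 81 = -1283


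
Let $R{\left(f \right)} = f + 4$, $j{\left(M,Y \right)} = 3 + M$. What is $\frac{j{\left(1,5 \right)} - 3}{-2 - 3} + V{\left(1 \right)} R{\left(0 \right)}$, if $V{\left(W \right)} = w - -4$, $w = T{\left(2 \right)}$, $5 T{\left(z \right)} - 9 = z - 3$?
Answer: $\frac{111}{5} \approx 22.2$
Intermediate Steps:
$T{\left(z \right)} = \frac{6}{5} + \frac{z}{5}$ ($T{\left(z \right)} = \frac{9}{5} + \frac{z - 3}{5} = \frac{9}{5} + \frac{-3 + z}{5} = \frac{9}{5} + \left(- \frac{3}{5} + \frac{z}{5}\right) = \frac{6}{5} + \frac{z}{5}$)
$w = \frac{8}{5}$ ($w = \frac{6}{5} + \frac{1}{5} \cdot 2 = \frac{6}{5} + \frac{2}{5} = \frac{8}{5} \approx 1.6$)
$R{\left(f \right)} = 4 + f$
$V{\left(W \right)} = \frac{28}{5}$ ($V{\left(W \right)} = \frac{8}{5} - -4 = \frac{8}{5} + 4 = \frac{28}{5}$)
$\frac{j{\left(1,5 \right)} - 3}{-2 - 3} + V{\left(1 \right)} R{\left(0 \right)} = \frac{\left(3 + 1\right) - 3}{-2 - 3} + \frac{28 \left(4 + 0\right)}{5} = \frac{4 - 3}{-5} + \frac{28}{5} \cdot 4 = 1 \left(- \frac{1}{5}\right) + \frac{112}{5} = - \frac{1}{5} + \frac{112}{5} = \frac{111}{5}$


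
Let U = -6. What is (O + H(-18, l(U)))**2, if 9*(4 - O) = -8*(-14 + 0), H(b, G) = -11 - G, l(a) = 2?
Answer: 37249/81 ≈ 459.86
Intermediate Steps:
O = -76/9 (O = 4 - (-8)*(-14 + 0)/9 = 4 - (-8)*(-14)/9 = 4 - 1/9*112 = 4 - 112/9 = -76/9 ≈ -8.4444)
(O + H(-18, l(U)))**2 = (-76/9 + (-11 - 1*2))**2 = (-76/9 + (-11 - 2))**2 = (-76/9 - 13)**2 = (-193/9)**2 = 37249/81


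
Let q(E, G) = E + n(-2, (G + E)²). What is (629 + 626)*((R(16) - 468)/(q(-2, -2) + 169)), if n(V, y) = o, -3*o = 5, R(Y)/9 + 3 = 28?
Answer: -914895/496 ≈ -1844.5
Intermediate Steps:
R(Y) = 225 (R(Y) = -27 + 9*28 = -27 + 252 = 225)
o = -5/3 (o = -⅓*5 = -5/3 ≈ -1.6667)
n(V, y) = -5/3
q(E, G) = -5/3 + E (q(E, G) = E - 5/3 = -5/3 + E)
(629 + 626)*((R(16) - 468)/(q(-2, -2) + 169)) = (629 + 626)*((225 - 468)/((-5/3 - 2) + 169)) = 1255*(-243/(-11/3 + 169)) = 1255*(-243/496/3) = 1255*(-243*3/496) = 1255*(-729/496) = -914895/496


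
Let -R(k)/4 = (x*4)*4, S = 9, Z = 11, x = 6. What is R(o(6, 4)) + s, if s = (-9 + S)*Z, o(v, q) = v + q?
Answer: -384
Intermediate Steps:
o(v, q) = q + v
R(k) = -384 (R(k) = -4*6*4*4 = -96*4 = -4*96 = -384)
s = 0 (s = (-9 + 9)*11 = 0*11 = 0)
R(o(6, 4)) + s = -384 + 0 = -384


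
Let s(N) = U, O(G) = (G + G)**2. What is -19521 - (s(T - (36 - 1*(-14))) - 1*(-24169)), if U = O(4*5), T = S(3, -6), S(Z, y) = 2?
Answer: -45290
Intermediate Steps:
T = 2
O(G) = 4*G**2 (O(G) = (2*G)**2 = 4*G**2)
U = 1600 (U = 4*(4*5)**2 = 4*20**2 = 4*400 = 1600)
s(N) = 1600
-19521 - (s(T - (36 - 1*(-14))) - 1*(-24169)) = -19521 - (1600 - 1*(-24169)) = -19521 - (1600 + 24169) = -19521 - 1*25769 = -19521 - 25769 = -45290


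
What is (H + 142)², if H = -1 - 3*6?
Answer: 15129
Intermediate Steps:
H = -19 (H = -1 - 18 = -19)
(H + 142)² = (-19 + 142)² = 123² = 15129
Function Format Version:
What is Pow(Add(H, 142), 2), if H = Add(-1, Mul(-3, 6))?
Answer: 15129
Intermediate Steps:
H = -19 (H = Add(-1, -18) = -19)
Pow(Add(H, 142), 2) = Pow(Add(-19, 142), 2) = Pow(123, 2) = 15129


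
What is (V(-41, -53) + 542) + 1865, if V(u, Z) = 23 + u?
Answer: 2389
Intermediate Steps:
(V(-41, -53) + 542) + 1865 = ((23 - 41) + 542) + 1865 = (-18 + 542) + 1865 = 524 + 1865 = 2389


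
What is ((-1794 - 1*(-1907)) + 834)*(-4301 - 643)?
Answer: -4681968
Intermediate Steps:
((-1794 - 1*(-1907)) + 834)*(-4301 - 643) = ((-1794 + 1907) + 834)*(-4944) = (113 + 834)*(-4944) = 947*(-4944) = -4681968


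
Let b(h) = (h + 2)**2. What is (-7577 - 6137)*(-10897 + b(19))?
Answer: 143393584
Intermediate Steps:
b(h) = (2 + h)**2
(-7577 - 6137)*(-10897 + b(19)) = (-7577 - 6137)*(-10897 + (2 + 19)**2) = -13714*(-10897 + 21**2) = -13714*(-10897 + 441) = -13714*(-10456) = 143393584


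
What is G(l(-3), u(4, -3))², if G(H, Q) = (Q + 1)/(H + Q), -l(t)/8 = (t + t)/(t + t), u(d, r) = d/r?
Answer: 1/784 ≈ 0.0012755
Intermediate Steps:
l(t) = -8 (l(t) = -8*(t + t)/(t + t) = -8*2*t/(2*t) = -8*2*t*1/(2*t) = -8*1 = -8)
G(H, Q) = (1 + Q)/(H + Q)
G(l(-3), u(4, -3))² = ((1 + 4/(-3))/(-8 + 4/(-3)))² = ((1 + 4*(-⅓))/(-8 + 4*(-⅓)))² = ((1 - 4/3)/(-8 - 4/3))² = (-⅓/(-28/3))² = (-3/28*(-⅓))² = (1/28)² = 1/784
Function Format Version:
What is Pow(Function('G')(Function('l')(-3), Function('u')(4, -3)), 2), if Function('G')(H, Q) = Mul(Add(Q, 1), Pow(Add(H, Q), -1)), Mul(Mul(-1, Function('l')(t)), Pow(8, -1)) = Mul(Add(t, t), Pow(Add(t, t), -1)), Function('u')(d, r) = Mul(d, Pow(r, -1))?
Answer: Rational(1, 784) ≈ 0.0012755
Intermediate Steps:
Function('l')(t) = -8 (Function('l')(t) = Mul(-8, Mul(Add(t, t), Pow(Add(t, t), -1))) = Mul(-8, Mul(Mul(2, t), Pow(Mul(2, t), -1))) = Mul(-8, Mul(Mul(2, t), Mul(Rational(1, 2), Pow(t, -1)))) = Mul(-8, 1) = -8)
Function('G')(H, Q) = Mul(Pow(Add(H, Q), -1), Add(1, Q)) (Function('G')(H, Q) = Mul(Add(1, Q), Pow(Add(H, Q), -1)) = Mul(Pow(Add(H, Q), -1), Add(1, Q)))
Pow(Function('G')(Function('l')(-3), Function('u')(4, -3)), 2) = Pow(Mul(Pow(Add(-8, Mul(4, Pow(-3, -1))), -1), Add(1, Mul(4, Pow(-3, -1)))), 2) = Pow(Mul(Pow(Add(-8, Mul(4, Rational(-1, 3))), -1), Add(1, Mul(4, Rational(-1, 3)))), 2) = Pow(Mul(Pow(Add(-8, Rational(-4, 3)), -1), Add(1, Rational(-4, 3))), 2) = Pow(Mul(Pow(Rational(-28, 3), -1), Rational(-1, 3)), 2) = Pow(Mul(Rational(-3, 28), Rational(-1, 3)), 2) = Pow(Rational(1, 28), 2) = Rational(1, 784)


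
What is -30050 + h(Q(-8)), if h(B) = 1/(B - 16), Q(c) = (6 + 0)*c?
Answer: -1923201/64 ≈ -30050.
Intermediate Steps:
Q(c) = 6*c
h(B) = 1/(-16 + B)
-30050 + h(Q(-8)) = -30050 + 1/(-16 + 6*(-8)) = -30050 + 1/(-16 - 48) = -30050 + 1/(-64) = -30050 - 1/64 = -1923201/64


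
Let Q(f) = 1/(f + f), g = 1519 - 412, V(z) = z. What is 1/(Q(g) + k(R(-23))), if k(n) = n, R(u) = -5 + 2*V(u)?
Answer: -2214/112913 ≈ -0.019608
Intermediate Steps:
R(u) = -5 + 2*u
g = 1107
Q(f) = 1/(2*f)
1/(Q(g) + k(R(-23))) = 1/((½)/1107 + (-5 + 2*(-23))) = 1/((½)*(1/1107) + (-5 - 46)) = 1/(1/2214 - 51) = 1/(-112913/2214) = -2214/112913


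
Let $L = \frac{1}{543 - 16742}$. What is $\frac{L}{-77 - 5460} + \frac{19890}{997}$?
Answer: $\frac{1784010936067}{89424781411} \approx 19.95$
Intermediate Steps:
$L = - \frac{1}{16199}$ ($L = \frac{1}{-16199} = - \frac{1}{16199} \approx -6.1732 \cdot 10^{-5}$)
$\frac{L}{-77 - 5460} + \frac{19890}{997} = - \frac{1}{16199 \left(-77 - 5460\right)} + \frac{19890}{997} = - \frac{1}{16199 \left(-77 - 5460\right)} + 19890 \cdot \frac{1}{997} = - \frac{1}{16199 \left(-5537\right)} + \frac{19890}{997} = \left(- \frac{1}{16199}\right) \left(- \frac{1}{5537}\right) + \frac{19890}{997} = \frac{1}{89693863} + \frac{19890}{997} = \frac{1784010936067}{89424781411}$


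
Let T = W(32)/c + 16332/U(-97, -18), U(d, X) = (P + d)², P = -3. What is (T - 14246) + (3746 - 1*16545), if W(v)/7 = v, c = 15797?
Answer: -1068009603349/39492500 ≈ -27043.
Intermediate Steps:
W(v) = 7*v
U(d, X) = (-3 + d)²
T = 65059151/39492500 (T = (7*32)/15797 + 16332/((-3 - 97)²) = 224*(1/15797) + 16332/((-100)²) = 224/15797 + 16332/10000 = 224/15797 + 16332*(1/10000) = 224/15797 + 4083/2500 = 65059151/39492500 ≈ 1.6474)
(T - 14246) + (3746 - 1*16545) = (65059151/39492500 - 14246) + (3746 - 1*16545) = -562545095849/39492500 + (3746 - 16545) = -562545095849/39492500 - 12799 = -1068009603349/39492500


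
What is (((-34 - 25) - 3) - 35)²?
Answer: 9409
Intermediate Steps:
(((-34 - 25) - 3) - 35)² = ((-59 - 3) - 35)² = (-62 - 35)² = (-97)² = 9409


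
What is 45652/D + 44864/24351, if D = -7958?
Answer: -377322070/96892629 ≈ -3.8942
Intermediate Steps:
45652/D + 44864/24351 = 45652/(-7958) + 44864/24351 = 45652*(-1/7958) + 44864*(1/24351) = -22826/3979 + 44864/24351 = -377322070/96892629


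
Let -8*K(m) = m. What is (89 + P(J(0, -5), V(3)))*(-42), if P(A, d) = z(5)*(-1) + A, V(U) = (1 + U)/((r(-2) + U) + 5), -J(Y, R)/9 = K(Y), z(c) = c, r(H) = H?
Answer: -3528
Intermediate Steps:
K(m) = -m/8
J(Y, R) = 9*Y/8 (J(Y, R) = -(-9)*Y/8 = 9*Y/8)
V(U) = (1 + U)/(3 + U) (V(U) = (1 + U)/((-2 + U) + 5) = (1 + U)/(3 + U))
P(A, d) = -5 + A (P(A, d) = 5*(-1) + A = -5 + A)
(89 + P(J(0, -5), V(3)))*(-42) = (89 + (-5 + (9/8)*0))*(-42) = (89 + (-5 + 0))*(-42) = (89 - 5)*(-42) = 84*(-42) = -3528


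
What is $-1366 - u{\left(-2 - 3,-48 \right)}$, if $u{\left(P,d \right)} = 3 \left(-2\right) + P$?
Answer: $-1355$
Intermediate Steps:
$u{\left(P,d \right)} = -6 + P$
$-1366 - u{\left(-2 - 3,-48 \right)} = -1366 - \left(-6 - 5\right) = -1366 - -11 = -1366 + 11 = -1355$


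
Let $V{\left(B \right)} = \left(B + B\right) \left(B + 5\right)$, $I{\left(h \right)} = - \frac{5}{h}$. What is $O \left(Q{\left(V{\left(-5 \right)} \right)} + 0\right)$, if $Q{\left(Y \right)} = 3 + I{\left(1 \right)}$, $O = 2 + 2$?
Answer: $-8$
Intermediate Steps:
$O = 4$
$V{\left(B \right)} = 2 B \left(5 + B\right)$
$Q{\left(Y \right)} = -2$ ($Q{\left(Y \right)} = 3 - \frac{5}{1} = 3 - 5 = -2$)
$O \left(Q{\left(V{\left(-5 \right)} \right)} + 0\right) = 4 \left(-2 + 0\right) = 4 \left(-2\right) = -8$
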